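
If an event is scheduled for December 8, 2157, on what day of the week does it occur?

Thursday

Doomsday rule: the anchor day for the 2100s is Sunday. For year 57: 57÷12 = 4 r 9, and 9÷4 = 2, so 4+9+2 = 15.
Sunday + 15 ≡ Monday — that's 2157's doomsday.
In December the doomsday date is Dec 12.
Dec 8 is 4 days before Dec 12; 4 mod 7 = 4, so Monday − 4 = Thursday.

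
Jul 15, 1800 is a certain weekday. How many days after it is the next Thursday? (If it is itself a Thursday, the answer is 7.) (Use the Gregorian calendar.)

Jul 15, 1800 is a Tuesday.
From Tuesday to the next Thursday is 2 days.

2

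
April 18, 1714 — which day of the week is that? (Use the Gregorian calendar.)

Wednesday

Doomsday rule: the anchor day for the 1700s is Sunday. For year 14: 14÷12 = 1 r 2, and 2÷4 = 0, so 1+2+0 = 3.
Sunday + 3 ≡ Wednesday — that's 1714's doomsday.
In April the doomsday date is Apr 4.
Apr 18 is 14 days after Apr 4; 14 mod 7 = 0, so Wednesday + 0 = Wednesday.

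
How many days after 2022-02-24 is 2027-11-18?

Feb 24, 2022 → Feb 24, 2023: 365 days.
Feb 24, 2023 → Feb 24, 2024: 365 days.
Feb 24, 2024 → Feb 24, 2025: 366 days (Feb 29, 2024 is in that span).
Feb 24, 2025 → Feb 24, 2026: 365 days.
Feb 24, 2026 → Feb 24, 2027: 365 days.
Feb 24, 2027 → Mar 24, 2027: 28 days (February has 28).
Mar 24, 2027 → Apr 24, 2027: 31 days (March has 31).
Apr 24, 2027 → May 24, 2027: 30 days (April has 30).
May 24, 2027 → Jun 24, 2027: 31 days (May has 31).
Jun 24, 2027 → Jul 24, 2027: 30 days (June has 30).
Jul 24, 2027 → Aug 24, 2027: 31 days (July has 31).
Aug 24, 2027 → Sep 24, 2027: 31 days (August has 31).
Sep 24, 2027 → Oct 24, 2027: 30 days (September has 30).
Oct 24, 2027 → Nov 18, 2027: 25 days.
Total: 2093 days.

2093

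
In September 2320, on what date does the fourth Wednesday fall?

September 1, 2320 is a Wednesday.
The first Wednesday is therefore September 1 (same day).
The fourth Wednesday is 1 + 3×7 = September 22.

September 22, 2320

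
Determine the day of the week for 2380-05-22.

Thursday

Doomsday rule: the anchor day for the 2300s is Wednesday. For year 80: 80÷12 = 6 r 8, and 8÷4 = 2, so 6+8+2 = 16.
Wednesday + 16 ≡ Friday — that's 2380's doomsday.
In May the doomsday date is May 9.
May 22 is 13 days after May 9; 13 mod 7 = 6, so Friday + 6 = Thursday.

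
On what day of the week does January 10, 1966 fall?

Monday

January 1, 1966 is a Saturday.
Jan 1, 1966 → Jan 10, 1966: 9 days.
Total: 9 days.
9 mod 7 = 2, so Saturday + 2 = Monday.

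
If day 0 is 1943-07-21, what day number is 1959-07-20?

5843

Jul 21, 1943 → Jul 21, 1944: 366 days (Feb 29, 1944 is in that span).
Jul 21, 1944 → Jul 21, 1945: 365 days.
Jul 21, 1945 → Jul 21, 1946: 365 days.
Jul 21, 1946 → Jul 21, 1947: 365 days.
Jul 21, 1947 → Jul 21, 1948: 366 days (Feb 29, 1948 is in that span).
Jul 21, 1948 → Jul 21, 1949: 365 days.
Jul 21, 1949 → Jul 21, 1950: 365 days.
Jul 21, 1950 → Jul 21, 1951: 365 days.
Jul 21, 1951 → Jul 21, 1952: 366 days (Feb 29, 1952 is in that span).
Jul 21, 1952 → Jul 21, 1953: 365 days.
Jul 21, 1953 → Jul 21, 1954: 365 days.
Jul 21, 1954 → Jul 21, 1955: 365 days.
Jul 21, 1955 → Jul 21, 1956: 366 days (Feb 29, 1956 is in that span).
Jul 21, 1956 → Jul 21, 1957: 365 days.
Jul 21, 1957 → Jul 21, 1958: 365 days.
Jul 21, 1958 → Aug 21, 1958: 31 days (July has 31).
Aug 21, 1958 → Sep 21, 1958: 31 days (August has 31).
Sep 21, 1958 → Oct 21, 1958: 30 days (September has 30).
Oct 21, 1958 → Nov 21, 1958: 31 days (October has 31).
Nov 21, 1958 → Dec 21, 1958: 30 days (November has 30).
Dec 21, 1958 → Jan 21, 1959: 31 days (December has 31).
Jan 21, 1959 → Feb 21, 1959: 31 days (January has 31).
Feb 21, 1959 → Mar 21, 1959: 28 days (February has 28).
Mar 21, 1959 → Apr 21, 1959: 31 days (March has 31).
Apr 21, 1959 → May 21, 1959: 30 days (April has 30).
May 21, 1959 → Jun 21, 1959: 31 days (May has 31).
Jun 21, 1959 → Jul 20, 1959: 29 days.
Total: 5843 days.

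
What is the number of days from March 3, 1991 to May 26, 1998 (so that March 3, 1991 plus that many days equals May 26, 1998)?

Mar 3, 1991 → Mar 3, 1992: 366 days (Feb 29, 1992 is in that span).
Mar 3, 1992 → Mar 3, 1993: 365 days.
Mar 3, 1993 → Mar 3, 1994: 365 days.
Mar 3, 1994 → Mar 3, 1995: 365 days.
Mar 3, 1995 → Mar 3, 1996: 366 days (Feb 29, 1996 is in that span).
Mar 3, 1996 → Mar 3, 1997: 365 days.
Mar 3, 1997 → Mar 3, 1998: 365 days.
Mar 3, 1998 → Apr 3, 1998: 31 days (March has 31).
Apr 3, 1998 → May 3, 1998: 30 days (April has 30).
May 3, 1998 → May 26, 1998: 23 days.
Total: 2641 days.

2641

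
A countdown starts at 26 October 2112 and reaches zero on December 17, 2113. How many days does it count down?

Oct 26, 2112 → Oct 26, 2113: 365 days.
Oct 26, 2113 → Nov 26, 2113: 31 days (October has 31).
Nov 26, 2113 → Dec 17, 2113: 21 days.
Total: 417 days.

417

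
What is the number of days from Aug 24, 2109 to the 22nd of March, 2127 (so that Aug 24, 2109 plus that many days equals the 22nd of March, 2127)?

6419

Aug 24, 2109 → Aug 24, 2110: 365 days.
Aug 24, 2110 → Aug 24, 2111: 365 days.
Aug 24, 2111 → Aug 24, 2112: 366 days (Feb 29, 2112 is in that span).
Aug 24, 2112 → Aug 24, 2113: 365 days.
Aug 24, 2113 → Aug 24, 2114: 365 days.
Aug 24, 2114 → Aug 24, 2115: 365 days.
Aug 24, 2115 → Aug 24, 2116: 366 days (Feb 29, 2116 is in that span).
Aug 24, 2116 → Aug 24, 2117: 365 days.
Aug 24, 2117 → Aug 24, 2118: 365 days.
Aug 24, 2118 → Aug 24, 2119: 365 days.
Aug 24, 2119 → Aug 24, 2120: 366 days (Feb 29, 2120 is in that span).
Aug 24, 2120 → Aug 24, 2121: 365 days.
Aug 24, 2121 → Aug 24, 2122: 365 days.
Aug 24, 2122 → Aug 24, 2123: 365 days.
Aug 24, 2123 → Aug 24, 2124: 366 days (Feb 29, 2124 is in that span).
Aug 24, 2124 → Aug 24, 2125: 365 days.
Aug 24, 2125 → Aug 24, 2126: 365 days.
Aug 24, 2126 → Sep 24, 2126: 31 days (August has 31).
Sep 24, 2126 → Oct 24, 2126: 30 days (September has 30).
Oct 24, 2126 → Nov 24, 2126: 31 days (October has 31).
Nov 24, 2126 → Dec 24, 2126: 30 days (November has 30).
Dec 24, 2126 → Jan 24, 2127: 31 days (December has 31).
Jan 24, 2127 → Feb 24, 2127: 31 days (January has 31).
Feb 24, 2127 → Mar 22, 2127: 26 days.
Total: 6419 days.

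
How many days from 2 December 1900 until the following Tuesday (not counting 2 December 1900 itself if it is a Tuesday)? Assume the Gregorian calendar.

2

Dec 2, 1900 is a Sunday.
From Sunday to the next Tuesday is 2 days.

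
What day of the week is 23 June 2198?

Saturday

January 1, 2198 is a Monday.
Jan 1, 2198 → Feb 1, 2198: 31 days (January has 31).
Feb 1, 2198 → Mar 1, 2198: 28 days (February has 28).
Mar 1, 2198 → Apr 1, 2198: 31 days (March has 31).
Apr 1, 2198 → May 1, 2198: 30 days (April has 30).
May 1, 2198 → Jun 1, 2198: 31 days (May has 31).
Jun 1, 2198 → Jun 23, 2198: 22 days.
Total: 173 days.
173 mod 7 = 5, so Monday + 5 = Saturday.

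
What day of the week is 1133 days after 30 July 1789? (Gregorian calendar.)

Wednesday

First find the weekday of Jul 30, 1789. Doomsday rule: the anchor day for the 1700s is Sunday. For year 89: 89÷12 = 7 r 5, and 5÷4 = 1, so 7+5+1 = 13.
Sunday + 13 ≡ Saturday — that's 1789's doomsday.
In July the doomsday date is Jul 11.
Jul 30 is 19 days after Jul 11; 19 mod 7 = 5, so Saturday + 5 = Thursday.
1133 mod 7 = 6, so 1133 days after a Thursday is Thursday + 6 = Wednesday.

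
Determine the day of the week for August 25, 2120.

Sunday

Doomsday rule: the anchor day for the 2100s is Sunday. For year 20: 20÷12 = 1 r 8, and 8÷4 = 2, so 1+8+2 = 11.
Sunday + 11 ≡ Thursday — that's 2120's doomsday.
In August the doomsday date is Aug 8.
Aug 25 is 17 days after Aug 8; 17 mod 7 = 3, so Thursday + 3 = Sunday.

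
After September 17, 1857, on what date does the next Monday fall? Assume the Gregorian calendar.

Sep 17, 1857 is a Thursday.
From Thursday to the next Monday is 4 days.
Sep 17, 1857 + 4 = Sep 21, 1857.

September 21, 1857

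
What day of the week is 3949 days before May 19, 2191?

First find the weekday of May 19, 2191. Doomsday rule: the anchor day for the 2100s is Sunday. For year 91: 91÷12 = 7 r 7, and 7÷4 = 1, so 7+7+1 = 15.
Sunday + 15 ≡ Monday — that's 2191's doomsday.
In May the doomsday date is May 9.
May 19 is 10 days after May 9; 10 mod 7 = 3, so Monday + 3 = Thursday.
3949 mod 7 = 1, so 3949 days before a Thursday is Thursday − 1 = Wednesday.

Wednesday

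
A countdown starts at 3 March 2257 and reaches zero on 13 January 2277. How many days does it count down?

Mar 3, 2257 → Mar 3, 2258: 365 days.
Mar 3, 2258 → Mar 3, 2259: 365 days.
Mar 3, 2259 → Mar 3, 2260: 366 days (Feb 29, 2260 is in that span).
Mar 3, 2260 → Mar 3, 2261: 365 days.
Mar 3, 2261 → Mar 3, 2262: 365 days.
Mar 3, 2262 → Mar 3, 2263: 365 days.
Mar 3, 2263 → Mar 3, 2264: 366 days (Feb 29, 2264 is in that span).
Mar 3, 2264 → Mar 3, 2265: 365 days.
Mar 3, 2265 → Mar 3, 2266: 365 days.
Mar 3, 2266 → Mar 3, 2267: 365 days.
Mar 3, 2267 → Mar 3, 2268: 366 days (Feb 29, 2268 is in that span).
Mar 3, 2268 → Mar 3, 2269: 365 days.
Mar 3, 2269 → Mar 3, 2270: 365 days.
Mar 3, 2270 → Mar 3, 2271: 365 days.
Mar 3, 2271 → Mar 3, 2272: 366 days (Feb 29, 2272 is in that span).
Mar 3, 2272 → Mar 3, 2273: 365 days.
Mar 3, 2273 → Mar 3, 2274: 365 days.
Mar 3, 2274 → Mar 3, 2275: 365 days.
Mar 3, 2275 → Mar 3, 2276: 366 days (Feb 29, 2276 is in that span).
Mar 3, 2276 → Apr 3, 2276: 31 days (March has 31).
Apr 3, 2276 → May 3, 2276: 30 days (April has 30).
May 3, 2276 → Jun 3, 2276: 31 days (May has 31).
Jun 3, 2276 → Jul 3, 2276: 30 days (June has 30).
Jul 3, 2276 → Aug 3, 2276: 31 days (July has 31).
Aug 3, 2276 → Sep 3, 2276: 31 days (August has 31).
Sep 3, 2276 → Oct 3, 2276: 30 days (September has 30).
Oct 3, 2276 → Nov 3, 2276: 31 days (October has 31).
Nov 3, 2276 → Dec 3, 2276: 30 days (November has 30).
Dec 3, 2276 → Jan 3, 2277: 31 days (December has 31).
Jan 3, 2277 → Jan 13, 2277: 10 days.
Total: 7256 days.

7256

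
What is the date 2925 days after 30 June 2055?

+366 (one year; includes Feb 29, 2056) → Jun 30, 2056 (2559 left).
+365 (one year) → Jun 30, 2057 (2194 left).
+365 (one year) → Jun 30, 2058 (1829 left).
+365 (one year) → Jun 30, 2059 (1464 left).
+366 (one year; includes Feb 29, 2060) → Jun 30, 2060 (1098 left).
+365 (one year) → Jun 30, 2061 (733 left).
+365 (one year) → Jun 30, 2062 (368 left).
Jun has 30 days: +1 → Jul 1, 2062 (367 left).
Jul has 31 days: +31 → Aug 1, 2062 (336 left).
Aug has 31 days: +31 → Sep 1, 2062 (305 left).
Sep has 30 days: +30 → Oct 1, 2062 (275 left).
Oct has 31 days: +31 → Nov 1, 2062 (244 left).
Nov has 30 days: +30 → Dec 1, 2062 (214 left).
Dec has 31 days: +31 → Jan 1, 2063 (183 left).
Jan has 31 days: +31 → Feb 1, 2063 (152 left).
Feb has 28 days: +28 → Mar 1, 2063 (124 left).
Mar has 31 days: +31 → Apr 1, 2063 (93 left).
Apr has 30 days: +30 → May 1, 2063 (63 left).
May has 31 days: +31 → Jun 1, 2063 (32 left).
Jun has 30 days: +30 → Jul 1, 2063 (2 left).
+2 → Jul 3, 2063.

July 3, 2063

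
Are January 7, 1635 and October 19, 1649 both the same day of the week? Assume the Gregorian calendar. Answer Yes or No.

No

From Jan 7, 1635 to Oct 19, 1649 is 5399 days.
5399 mod 7 = 2, so they are different weekdays.
(Jan 7, 1635 is a Sunday; Oct 19, 1649 is a Tuesday.)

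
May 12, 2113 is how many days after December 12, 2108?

Dec 12, 2108 → Dec 12, 2109: 365 days.
Dec 12, 2109 → Dec 12, 2110: 365 days.
Dec 12, 2110 → Dec 12, 2111: 365 days.
Dec 12, 2111 → Dec 12, 2112: 366 days (Feb 29, 2112 is in that span).
Dec 12, 2112 → Jan 12, 2113: 31 days (December has 31).
Jan 12, 2113 → Feb 12, 2113: 31 days (January has 31).
Feb 12, 2113 → Mar 12, 2113: 28 days (February has 28).
Mar 12, 2113 → Apr 12, 2113: 31 days (March has 31).
Apr 12, 2113 → May 12, 2113: 30 days.
Total: 1612 days.

1612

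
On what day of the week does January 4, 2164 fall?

Doomsday rule: the anchor day for the 2100s is Sunday. For year 64: 64÷12 = 5 r 4, and 4÷4 = 1, so 5+4+1 = 10.
Sunday + 10 ≡ Wednesday — that's 2164's doomsday.
In January the doomsday date is Jan 4 (2164 is a leap year (divisible by 4)).
Jan 4 is the doomsday itself: Wednesday.

Wednesday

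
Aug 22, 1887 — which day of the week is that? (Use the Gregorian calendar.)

Doomsday rule: the anchor day for the 1800s is Friday. For year 87: 87÷12 = 7 r 3, and 3÷4 = 0, so 7+3+0 = 10.
Friday + 10 ≡ Monday — that's 1887's doomsday.
In August the doomsday date is Aug 8.
Aug 22 is 14 days after Aug 8; 14 mod 7 = 0, so Monday + 0 = Monday.

Monday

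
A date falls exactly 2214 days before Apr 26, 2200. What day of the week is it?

Apr 26, 2200 is a Saturday.
2214 mod 7 = 2, so 2214 days before a Saturday is Saturday − 2 = Thursday.

Thursday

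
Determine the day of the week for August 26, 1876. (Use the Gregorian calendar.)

Saturday

Doomsday rule: the anchor day for the 1800s is Friday. For year 76: 76÷12 = 6 r 4, and 4÷4 = 1, so 6+4+1 = 11.
Friday + 11 ≡ Tuesday — that's 1876's doomsday.
In August the doomsday date is Aug 8.
Aug 26 is 18 days after Aug 8; 18 mod 7 = 4, so Tuesday + 4 = Saturday.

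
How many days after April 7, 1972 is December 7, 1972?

Apr 7, 1972 → May 7, 1972: 30 days (April has 30).
May 7, 1972 → Jun 7, 1972: 31 days (May has 31).
Jun 7, 1972 → Jul 7, 1972: 30 days (June has 30).
Jul 7, 1972 → Aug 7, 1972: 31 days (July has 31).
Aug 7, 1972 → Sep 7, 1972: 31 days (August has 31).
Sep 7, 1972 → Oct 7, 1972: 30 days (September has 30).
Oct 7, 1972 → Nov 7, 1972: 31 days (October has 31).
Nov 7, 1972 → Dec 7, 1972: 30 days.
Total: 244 days.

244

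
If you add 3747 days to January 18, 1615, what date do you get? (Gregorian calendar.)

+365 (one year) → Jan 18, 1616 (3382 left).
+366 (one year; includes Feb 29, 1616) → Jan 18, 1617 (3016 left).
+365 (one year) → Jan 18, 1618 (2651 left).
+365 (one year) → Jan 18, 1619 (2286 left).
+365 (one year) → Jan 18, 1620 (1921 left).
+366 (one year; includes Feb 29, 1620) → Jan 18, 1621 (1555 left).
+365 (one year) → Jan 18, 1622 (1190 left).
+365 (one year) → Jan 18, 1623 (825 left).
+365 (one year) → Jan 18, 1624 (460 left).
+366 (one year; includes Feb 29, 1624) → Jan 18, 1625 (94 left).
Jan has 31 days: +14 → Feb 1, 1625 (80 left).
Feb has 28 days: +28 → Mar 1, 1625 (52 left).
Mar has 31 days: +31 → Apr 1, 1625 (21 left).
+21 → Apr 22, 1625.

April 22, 1625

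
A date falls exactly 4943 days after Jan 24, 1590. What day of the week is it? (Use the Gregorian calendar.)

Thursday

Jan 24, 1590 is a Wednesday.
4943 mod 7 = 1, so 4943 days after a Wednesday is Wednesday + 1 = Thursday.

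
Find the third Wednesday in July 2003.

July 16, 2003

July 1, 2003 is a Tuesday.
The first Wednesday is therefore July 2 (1 days later).
The third Wednesday is 2 + 2×7 = July 16.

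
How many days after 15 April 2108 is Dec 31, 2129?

7930

Apr 15, 2108 → Apr 15, 2109: 365 days.
Apr 15, 2109 → Apr 15, 2110: 365 days.
Apr 15, 2110 → Apr 15, 2111: 365 days.
Apr 15, 2111 → Apr 15, 2112: 366 days (Feb 29, 2112 is in that span).
Apr 15, 2112 → Apr 15, 2113: 365 days.
Apr 15, 2113 → Apr 15, 2114: 365 days.
Apr 15, 2114 → Apr 15, 2115: 365 days.
Apr 15, 2115 → Apr 15, 2116: 366 days (Feb 29, 2116 is in that span).
Apr 15, 2116 → Apr 15, 2117: 365 days.
Apr 15, 2117 → Apr 15, 2118: 365 days.
Apr 15, 2118 → Apr 15, 2119: 365 days.
Apr 15, 2119 → Apr 15, 2120: 366 days (Feb 29, 2120 is in that span).
Apr 15, 2120 → Apr 15, 2121: 365 days.
Apr 15, 2121 → Apr 15, 2122: 365 days.
Apr 15, 2122 → Apr 15, 2123: 365 days.
Apr 15, 2123 → Apr 15, 2124: 366 days (Feb 29, 2124 is in that span).
Apr 15, 2124 → Apr 15, 2125: 365 days.
Apr 15, 2125 → Apr 15, 2126: 365 days.
Apr 15, 2126 → Apr 15, 2127: 365 days.
Apr 15, 2127 → Apr 15, 2128: 366 days (Feb 29, 2128 is in that span).
Apr 15, 2128 → Apr 15, 2129: 365 days.
Apr 15, 2129 → May 15, 2129: 30 days (April has 30).
May 15, 2129 → Jun 15, 2129: 31 days (May has 31).
Jun 15, 2129 → Jul 15, 2129: 30 days (June has 30).
Jul 15, 2129 → Aug 15, 2129: 31 days (July has 31).
Aug 15, 2129 → Sep 15, 2129: 31 days (August has 31).
Sep 15, 2129 → Oct 15, 2129: 30 days (September has 30).
Oct 15, 2129 → Nov 15, 2129: 31 days (October has 31).
Nov 15, 2129 → Dec 15, 2129: 30 days (November has 30).
Dec 15, 2129 → Dec 31, 2129: 16 days.
Total: 7930 days.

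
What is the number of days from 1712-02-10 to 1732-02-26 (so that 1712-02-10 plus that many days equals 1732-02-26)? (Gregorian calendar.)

7321

Feb 10, 1712 → Feb 10, 1713: 366 days (Feb 29, 1712 is in that span).
Feb 10, 1713 → Feb 10, 1714: 365 days.
Feb 10, 1714 → Feb 10, 1715: 365 days.
Feb 10, 1715 → Feb 10, 1716: 365 days.
Feb 10, 1716 → Feb 10, 1717: 366 days (Feb 29, 1716 is in that span).
Feb 10, 1717 → Feb 10, 1718: 365 days.
Feb 10, 1718 → Feb 10, 1719: 365 days.
Feb 10, 1719 → Feb 10, 1720: 365 days.
Feb 10, 1720 → Feb 10, 1721: 366 days (Feb 29, 1720 is in that span).
Feb 10, 1721 → Feb 10, 1722: 365 days.
Feb 10, 1722 → Feb 10, 1723: 365 days.
Feb 10, 1723 → Feb 10, 1724: 365 days.
Feb 10, 1724 → Feb 10, 1725: 366 days (Feb 29, 1724 is in that span).
Feb 10, 1725 → Feb 10, 1726: 365 days.
Feb 10, 1726 → Feb 10, 1727: 365 days.
Feb 10, 1727 → Feb 10, 1728: 365 days.
Feb 10, 1728 → Feb 10, 1729: 366 days (Feb 29, 1728 is in that span).
Feb 10, 1729 → Feb 10, 1730: 365 days.
Feb 10, 1730 → Feb 10, 1731: 365 days.
Feb 10, 1731 → Mar 10, 1731: 28 days (February has 28).
Mar 10, 1731 → Apr 10, 1731: 31 days (March has 31).
Apr 10, 1731 → May 10, 1731: 30 days (April has 30).
May 10, 1731 → Jun 10, 1731: 31 days (May has 31).
Jun 10, 1731 → Jul 10, 1731: 30 days (June has 30).
Jul 10, 1731 → Aug 10, 1731: 31 days (July has 31).
Aug 10, 1731 → Sep 10, 1731: 31 days (August has 31).
Sep 10, 1731 → Oct 10, 1731: 30 days (September has 30).
Oct 10, 1731 → Nov 10, 1731: 31 days (October has 31).
Nov 10, 1731 → Dec 10, 1731: 30 days (November has 30).
Dec 10, 1731 → Jan 10, 1732: 31 days (December has 31).
Jan 10, 1732 → Feb 10, 1732: 31 days (January has 31).
Feb 10, 1732 → Feb 26, 1732: 16 days.
Total: 7321 days.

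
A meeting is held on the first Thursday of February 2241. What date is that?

February 1, 2241 is a Monday.
The first Thursday is therefore February 4 (3 days later).

February 4, 2241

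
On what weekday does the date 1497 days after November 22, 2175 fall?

First find the weekday of Nov 22, 2175. Doomsday rule: the anchor day for the 2100s is Sunday. For year 75: 75÷12 = 6 r 3, and 3÷4 = 0, so 6+3+0 = 9.
Sunday + 9 ≡ Tuesday — that's 2175's doomsday.
In November the doomsday date is Nov 7.
Nov 22 is 15 days after Nov 7; 15 mod 7 = 1, so Tuesday + 1 = Wednesday.
1497 mod 7 = 6, so 1497 days after a Wednesday is Wednesday + 6 = Tuesday.

Tuesday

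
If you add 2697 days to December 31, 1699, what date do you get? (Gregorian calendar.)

+365 (one year) → Dec 31, 1700 (2332 left).
+365 (one year) → Dec 31, 1701 (1967 left).
+365 (one year) → Dec 31, 1702 (1602 left).
+365 (one year) → Dec 31, 1703 (1237 left).
+366 (one year; includes Feb 29, 1704) → Dec 31, 1704 (871 left).
+365 (one year) → Dec 31, 1705 (506 left).
+365 (one year) → Dec 31, 1706 (141 left).
Dec has 31 days: +1 → Jan 1, 1707 (140 left).
Jan has 31 days: +31 → Feb 1, 1707 (109 left).
Feb has 28 days: +28 → Mar 1, 1707 (81 left).
Mar has 31 days: +31 → Apr 1, 1707 (50 left).
Apr has 30 days: +30 → May 1, 1707 (20 left).
+20 → May 21, 1707.

May 21, 1707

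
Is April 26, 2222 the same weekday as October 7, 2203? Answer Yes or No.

Yes

From Oct 7, 2203 to Apr 26, 2222 is 6776 days.
6776 mod 7 = 0, so they are the same weekday.
(Oct 7, 2203 is a Friday; Apr 26, 2222 is a Friday.)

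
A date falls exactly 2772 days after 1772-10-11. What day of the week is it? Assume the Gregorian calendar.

First find the weekday of Oct 11, 1772. Doomsday rule: the anchor day for the 1700s is Sunday. For year 72: 72÷12 = 6 r 0, and 0÷4 = 0, so 6+0+0 = 6.
Sunday + 6 ≡ Saturday — that's 1772's doomsday.
In October the doomsday date is Oct 10.
Oct 11 is 1 day after Oct 10; 1 mod 7 = 1, so Saturday + 1 = Sunday.
2772 mod 7 = 0, so 2772 days after a Sunday is Sunday + 0 = Sunday.

Sunday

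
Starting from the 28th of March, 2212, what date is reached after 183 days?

September 27, 2212

Mar has 31 days: +4 → Apr 1, 2212 (179 left).
Apr has 30 days: +30 → May 1, 2212 (149 left).
May has 31 days: +31 → Jun 1, 2212 (118 left).
Jun has 30 days: +30 → Jul 1, 2212 (88 left).
Jul has 31 days: +31 → Aug 1, 2212 (57 left).
Aug has 31 days: +31 → Sep 1, 2212 (26 left).
+26 → Sep 27, 2212.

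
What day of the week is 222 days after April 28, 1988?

Tuesday

First find the weekday of Apr 28, 1988. Doomsday rule: the anchor day for the 1900s is Wednesday. For year 88: 88÷12 = 7 r 4, and 4÷4 = 1, so 7+4+1 = 12.
Wednesday + 12 ≡ Monday — that's 1988's doomsday.
In April the doomsday date is Apr 4.
Apr 28 is 24 days after Apr 4; 24 mod 7 = 3, so Monday + 3 = Thursday.
222 mod 7 = 5, so 222 days after a Thursday is Thursday + 5 = Tuesday.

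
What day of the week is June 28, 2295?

Doomsday rule: the anchor day for the 2200s is Friday. For year 95: 95÷12 = 7 r 11, and 11÷4 = 2, so 7+11+2 = 20.
Friday + 20 ≡ Thursday — that's 2295's doomsday.
In June the doomsday date is Jun 6.
Jun 28 is 22 days after Jun 6; 22 mod 7 = 1, so Thursday + 1 = Friday.

Friday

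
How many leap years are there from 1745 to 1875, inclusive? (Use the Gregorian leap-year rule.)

Multiples of 4 in [1745,1875]: 32.
Of those, multiples of 100: 1 (not leap unless ÷400).
Multiples of 400: 0.
Leap years = 32 − 1 + 0 = 31.

31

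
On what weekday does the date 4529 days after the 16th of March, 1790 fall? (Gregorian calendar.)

Tuesday

First find the weekday of Mar 16, 1790. Doomsday rule: the anchor day for the 1700s is Sunday. For year 90: 90÷12 = 7 r 6, and 6÷4 = 1, so 7+6+1 = 14.
Sunday + 14 ≡ Sunday — that's 1790's doomsday.
In March the doomsday date is Mar 14.
Mar 16 is 2 days after Mar 14; 2 mod 7 = 2, so Sunday + 2 = Tuesday.
4529 mod 7 = 0, so 4529 days after a Tuesday is Tuesday + 0 = Tuesday.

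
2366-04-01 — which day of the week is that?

Friday

Doomsday rule: the anchor day for the 2300s is Wednesday. For year 66: 66÷12 = 5 r 6, and 6÷4 = 1, so 5+6+1 = 12.
Wednesday + 12 ≡ Monday — that's 2366's doomsday.
In April the doomsday date is Apr 4.
Apr 1 is 3 days before Apr 4; 3 mod 7 = 3, so Monday − 3 = Friday.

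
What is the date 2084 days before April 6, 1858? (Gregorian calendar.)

−365 (one year) → Apr 6, 1857 (1719 left).
−365 (one year) → Apr 6, 1856 (1354 left).
−366 (one year; includes Feb 29, 1856) → Apr 6, 1855 (988 left).
−365 (one year) → Apr 6, 1854 (623 left).
−365 (one year) → Apr 6, 1853 (258 left).
−6 → Mar 31, 1853 (end of Mar, 31 days; 252 left).
−31 → Feb 28, 1853 (end of Feb, 28 days; 221 left).
−28 → Jan 31, 1853 (end of Jan, 31 days; 193 left).
−31 → Dec 31, 1852 (end of Dec, 31 days; 162 left).
−31 → Nov 30, 1852 (end of Nov, 30 days; 131 left).
−30 → Oct 31, 1852 (end of Oct, 31 days; 101 left).
−31 → Sep 30, 1852 (end of Sep, 30 days; 70 left).
−30 → Aug 31, 1852 (end of Aug, 31 days; 40 left).
−31 → Jul 31, 1852 (end of Jul, 31 days; 9 left).
−9 → Jul 22, 1852.

July 22, 1852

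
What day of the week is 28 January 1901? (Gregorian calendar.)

January 1, 1901 is a Tuesday.
Jan 1, 1901 → Jan 28, 1901: 27 days.
Total: 27 days.
27 mod 7 = 6, so Tuesday + 6 = Monday.

Monday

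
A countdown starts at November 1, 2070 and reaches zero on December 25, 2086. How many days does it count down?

5898

Nov 1, 2070 → Nov 1, 2071: 365 days.
Nov 1, 2071 → Nov 1, 2072: 366 days (Feb 29, 2072 is in that span).
Nov 1, 2072 → Nov 1, 2073: 365 days.
Nov 1, 2073 → Nov 1, 2074: 365 days.
Nov 1, 2074 → Nov 1, 2075: 365 days.
Nov 1, 2075 → Nov 1, 2076: 366 days (Feb 29, 2076 is in that span).
Nov 1, 2076 → Nov 1, 2077: 365 days.
Nov 1, 2077 → Nov 1, 2078: 365 days.
Nov 1, 2078 → Nov 1, 2079: 365 days.
Nov 1, 2079 → Nov 1, 2080: 366 days (Feb 29, 2080 is in that span).
Nov 1, 2080 → Nov 1, 2081: 365 days.
Nov 1, 2081 → Nov 1, 2082: 365 days.
Nov 1, 2082 → Nov 1, 2083: 365 days.
Nov 1, 2083 → Nov 1, 2084: 366 days (Feb 29, 2084 is in that span).
Nov 1, 2084 → Nov 1, 2085: 365 days.
Nov 1, 2085 → Nov 1, 2086: 365 days.
Nov 1, 2086 → Dec 1, 2086: 30 days (November has 30).
Dec 1, 2086 → Dec 25, 2086: 24 days.
Total: 5898 days.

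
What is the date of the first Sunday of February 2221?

February 4, 2221

February 1, 2221 is a Thursday.
The first Sunday is therefore February 4 (3 days later).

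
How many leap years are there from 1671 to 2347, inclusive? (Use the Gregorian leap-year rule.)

163

Multiples of 4 in [1671,2347]: 169.
Of those, multiples of 100: 7 (not leap unless ÷400).
Multiples of 400: 1.
Leap years = 169 − 7 + 1 = 163.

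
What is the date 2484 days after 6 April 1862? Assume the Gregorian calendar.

+365 (one year) → Apr 6, 1863 (2119 left).
+366 (one year; includes Feb 29, 1864) → Apr 6, 1864 (1753 left).
+365 (one year) → Apr 6, 1865 (1388 left).
+365 (one year) → Apr 6, 1866 (1023 left).
+365 (one year) → Apr 6, 1867 (658 left).
+366 (one year; includes Feb 29, 1868) → Apr 6, 1868 (292 left).
Apr has 30 days: +25 → May 1, 1868 (267 left).
May has 31 days: +31 → Jun 1, 1868 (236 left).
Jun has 30 days: +30 → Jul 1, 1868 (206 left).
Jul has 31 days: +31 → Aug 1, 1868 (175 left).
Aug has 31 days: +31 → Sep 1, 1868 (144 left).
Sep has 30 days: +30 → Oct 1, 1868 (114 left).
Oct has 31 days: +31 → Nov 1, 1868 (83 left).
Nov has 30 days: +30 → Dec 1, 1868 (53 left).
Dec has 31 days: +31 → Jan 1, 1869 (22 left).
+22 → Jan 23, 1869.

January 23, 1869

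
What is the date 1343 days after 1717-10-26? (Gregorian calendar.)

June 30, 1721

+365 (one year) → Oct 26, 1718 (978 left).
+365 (one year) → Oct 26, 1719 (613 left).
+366 (one year; includes Feb 29, 1720) → Oct 26, 1720 (247 left).
Oct has 31 days: +6 → Nov 1, 1720 (241 left).
Nov has 30 days: +30 → Dec 1, 1720 (211 left).
Dec has 31 days: +31 → Jan 1, 1721 (180 left).
Jan has 31 days: +31 → Feb 1, 1721 (149 left).
Feb has 28 days: +28 → Mar 1, 1721 (121 left).
Mar has 31 days: +31 → Apr 1, 1721 (90 left).
Apr has 30 days: +30 → May 1, 1721 (60 left).
May has 31 days: +31 → Jun 1, 1721 (29 left).
+29 → Jun 30, 1721.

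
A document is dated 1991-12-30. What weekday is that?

Monday

January 1, 1991 is a Tuesday.
Jan 1, 1991 → Feb 1, 1991: 31 days (January has 31).
Feb 1, 1991 → Mar 1, 1991: 28 days (February has 28).
Mar 1, 1991 → Apr 1, 1991: 31 days (March has 31).
Apr 1, 1991 → May 1, 1991: 30 days (April has 30).
May 1, 1991 → Jun 1, 1991: 31 days (May has 31).
Jun 1, 1991 → Jul 1, 1991: 30 days (June has 30).
Jul 1, 1991 → Aug 1, 1991: 31 days (July has 31).
Aug 1, 1991 → Sep 1, 1991: 31 days (August has 31).
Sep 1, 1991 → Oct 1, 1991: 30 days (September has 30).
Oct 1, 1991 → Nov 1, 1991: 31 days (October has 31).
Nov 1, 1991 → Dec 1, 1991: 30 days (November has 30).
Dec 1, 1991 → Dec 30, 1991: 29 days.
Total: 363 days.
363 mod 7 = 6, so Tuesday + 6 = Monday.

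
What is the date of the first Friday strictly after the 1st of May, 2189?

May 1, 2189 is a Friday.
From Friday to the next Friday is 7 days.
May 1, 2189 + 7 = May 8, 2189.

May 8, 2189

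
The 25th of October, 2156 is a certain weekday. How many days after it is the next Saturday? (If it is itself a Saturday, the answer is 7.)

5

Oct 25, 2156 is a Monday.
From Monday to the next Saturday is 5 days.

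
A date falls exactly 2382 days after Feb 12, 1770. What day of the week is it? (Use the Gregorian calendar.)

Wednesday

First find the weekday of Feb 12, 1770. Doomsday rule: the anchor day for the 1700s is Sunday. For year 70: 70÷12 = 5 r 10, and 10÷4 = 2, so 5+10+2 = 17.
Sunday + 17 ≡ Wednesday — that's 1770's doomsday.
In February the doomsday date is Feb 28 (1770 is not a leap year).
Feb 12 is 16 days before Feb 28; 16 mod 7 = 2, so Wednesday − 2 = Monday.
2382 mod 7 = 2, so 2382 days after a Monday is Monday + 2 = Wednesday.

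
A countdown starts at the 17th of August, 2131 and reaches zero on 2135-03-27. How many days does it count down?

1318

Aug 17, 2131 → Aug 17, 2132: 366 days (Feb 29, 2132 is in that span).
Aug 17, 2132 → Aug 17, 2133: 365 days.
Aug 17, 2133 → Aug 17, 2134: 365 days.
Aug 17, 2134 → Sep 17, 2134: 31 days (August has 31).
Sep 17, 2134 → Oct 17, 2134: 30 days (September has 30).
Oct 17, 2134 → Nov 17, 2134: 31 days (October has 31).
Nov 17, 2134 → Dec 17, 2134: 30 days (November has 30).
Dec 17, 2134 → Jan 17, 2135: 31 days (December has 31).
Jan 17, 2135 → Feb 17, 2135: 31 days (January has 31).
Feb 17, 2135 → Mar 17, 2135: 28 days (February has 28).
Mar 17, 2135 → Mar 27, 2135: 10 days.
Total: 1318 days.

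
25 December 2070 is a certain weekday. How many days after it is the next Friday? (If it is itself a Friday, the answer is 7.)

1

Dec 25, 2070 is a Thursday.
From Thursday to the next Friday is 1 day.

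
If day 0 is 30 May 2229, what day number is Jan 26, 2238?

May 30, 2229 → May 30, 2230: 365 days.
May 30, 2230 → May 30, 2231: 365 days.
May 30, 2231 → May 30, 2232: 366 days (Feb 29, 2232 is in that span).
May 30, 2232 → May 30, 2233: 365 days.
May 30, 2233 → May 30, 2234: 365 days.
May 30, 2234 → May 30, 2235: 365 days.
May 30, 2235 → May 30, 2236: 366 days (Feb 29, 2236 is in that span).
May 30, 2236 → May 30, 2237: 365 days.
May 30, 2237 → Jun 30, 2237: 31 days (May has 31).
Jun 30, 2237 → Jul 30, 2237: 30 days (June has 30).
Jul 30, 2237 → Aug 30, 2237: 31 days (July has 31).
Aug 30, 2237 → Sep 30, 2237: 31 days (August has 31).
Sep 30, 2237 → Oct 30, 2237: 30 days (September has 30).
Oct 30, 2237 → Nov 30, 2237: 31 days (October has 31).
Nov 30, 2237 → Dec 30, 2237: 30 days (November has 30).
Dec 30, 2237 → Jan 26, 2238: 27 days.
Total: 3163 days.

3163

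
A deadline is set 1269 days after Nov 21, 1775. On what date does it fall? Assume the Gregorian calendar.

+366 (one year; includes Feb 29, 1776) → Nov 21, 1776 (903 left).
+365 (one year) → Nov 21, 1777 (538 left).
+365 (one year) → Nov 21, 1778 (173 left).
Nov has 30 days: +10 → Dec 1, 1778 (163 left).
Dec has 31 days: +31 → Jan 1, 1779 (132 left).
Jan has 31 days: +31 → Feb 1, 1779 (101 left).
Feb has 28 days: +28 → Mar 1, 1779 (73 left).
Mar has 31 days: +31 → Apr 1, 1779 (42 left).
Apr has 30 days: +30 → May 1, 1779 (12 left).
+12 → May 13, 1779.

May 13, 1779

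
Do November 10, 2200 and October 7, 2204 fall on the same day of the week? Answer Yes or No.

From Nov 10, 2200 to Oct 7, 2204 is 1427 days.
1427 mod 7 = 6, so they are different weekdays.
(Nov 10, 2200 is a Monday; Oct 7, 2204 is a Sunday.)

No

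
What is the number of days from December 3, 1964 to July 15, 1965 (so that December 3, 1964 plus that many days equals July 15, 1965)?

Dec 3, 1964 → Jan 3, 1965: 31 days (December has 31).
Jan 3, 1965 → Feb 3, 1965: 31 days (January has 31).
Feb 3, 1965 → Mar 3, 1965: 28 days (February has 28).
Mar 3, 1965 → Apr 3, 1965: 31 days (March has 31).
Apr 3, 1965 → May 3, 1965: 30 days (April has 30).
May 3, 1965 → Jun 3, 1965: 31 days (May has 31).
Jun 3, 1965 → Jul 3, 1965: 30 days (June has 30).
Jul 3, 1965 → Jul 15, 1965: 12 days.
Total: 224 days.

224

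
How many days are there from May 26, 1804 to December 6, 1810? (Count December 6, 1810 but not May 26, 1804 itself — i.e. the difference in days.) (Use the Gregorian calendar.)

2385

May 26, 1804 → May 26, 1805: 365 days.
May 26, 1805 → May 26, 1806: 365 days.
May 26, 1806 → May 26, 1807: 365 days.
May 26, 1807 → May 26, 1808: 366 days (Feb 29, 1808 is in that span).
May 26, 1808 → May 26, 1809: 365 days.
May 26, 1809 → May 26, 1810: 365 days.
May 26, 1810 → Jun 26, 1810: 31 days (May has 31).
Jun 26, 1810 → Jul 26, 1810: 30 days (June has 30).
Jul 26, 1810 → Aug 26, 1810: 31 days (July has 31).
Aug 26, 1810 → Sep 26, 1810: 31 days (August has 31).
Sep 26, 1810 → Oct 26, 1810: 30 days (September has 30).
Oct 26, 1810 → Nov 26, 1810: 31 days (October has 31).
Nov 26, 1810 → Dec 6, 1810: 10 days.
Total: 2385 days.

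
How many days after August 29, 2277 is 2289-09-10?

4395

Aug 29, 2277 → Aug 29, 2278: 365 days.
Aug 29, 2278 → Aug 29, 2279: 365 days.
Aug 29, 2279 → Aug 29, 2280: 366 days (Feb 29, 2280 is in that span).
Aug 29, 2280 → Aug 29, 2281: 365 days.
Aug 29, 2281 → Aug 29, 2282: 365 days.
Aug 29, 2282 → Aug 29, 2283: 365 days.
Aug 29, 2283 → Aug 29, 2284: 366 days (Feb 29, 2284 is in that span).
Aug 29, 2284 → Aug 29, 2285: 365 days.
Aug 29, 2285 → Aug 29, 2286: 365 days.
Aug 29, 2286 → Aug 29, 2287: 365 days.
Aug 29, 2287 → Aug 29, 2288: 366 days (Feb 29, 2288 is in that span).
Aug 29, 2288 → Sep 29, 2288: 31 days (August has 31).
Sep 29, 2288 → Oct 29, 2288: 30 days (September has 30).
Oct 29, 2288 → Nov 29, 2288: 31 days (October has 31).
Nov 29, 2288 → Dec 29, 2288: 30 days (November has 30).
Dec 29, 2288 → Jan 29, 2289: 31 days (December has 31).
Jan 29, 2289 → Feb 28, 2289: 30 days (January has 31).
Feb 28, 2289 → Mar 28, 2289: 28 days (February has 28).
Mar 28, 2289 → Apr 28, 2289: 31 days (March has 31).
Apr 28, 2289 → May 28, 2289: 30 days (April has 30).
May 28, 2289 → Jun 28, 2289: 31 days (May has 31).
Jun 28, 2289 → Jul 28, 2289: 30 days (June has 30).
Jul 28, 2289 → Aug 28, 2289: 31 days (July has 31).
Aug 28, 2289 → Sep 10, 2289: 13 days.
Total: 4395 days.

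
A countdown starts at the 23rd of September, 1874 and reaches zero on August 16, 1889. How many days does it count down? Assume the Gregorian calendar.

5441

Sep 23, 1874 → Sep 23, 1875: 365 days.
Sep 23, 1875 → Sep 23, 1876: 366 days (Feb 29, 1876 is in that span).
Sep 23, 1876 → Sep 23, 1877: 365 days.
Sep 23, 1877 → Sep 23, 1878: 365 days.
Sep 23, 1878 → Sep 23, 1879: 365 days.
Sep 23, 1879 → Sep 23, 1880: 366 days (Feb 29, 1880 is in that span).
Sep 23, 1880 → Sep 23, 1881: 365 days.
Sep 23, 1881 → Sep 23, 1882: 365 days.
Sep 23, 1882 → Sep 23, 1883: 365 days.
Sep 23, 1883 → Sep 23, 1884: 366 days (Feb 29, 1884 is in that span).
Sep 23, 1884 → Sep 23, 1885: 365 days.
Sep 23, 1885 → Sep 23, 1886: 365 days.
Sep 23, 1886 → Sep 23, 1887: 365 days.
Sep 23, 1887 → Sep 23, 1888: 366 days (Feb 29, 1888 is in that span).
Sep 23, 1888 → Oct 23, 1888: 30 days (September has 30).
Oct 23, 1888 → Nov 23, 1888: 31 days (October has 31).
Nov 23, 1888 → Dec 23, 1888: 30 days (November has 30).
Dec 23, 1888 → Jan 23, 1889: 31 days (December has 31).
Jan 23, 1889 → Feb 23, 1889: 31 days (January has 31).
Feb 23, 1889 → Mar 23, 1889: 28 days (February has 28).
Mar 23, 1889 → Apr 23, 1889: 31 days (March has 31).
Apr 23, 1889 → May 23, 1889: 30 days (April has 30).
May 23, 1889 → Jun 23, 1889: 31 days (May has 31).
Jun 23, 1889 → Jul 23, 1889: 30 days (June has 30).
Jul 23, 1889 → Aug 16, 1889: 24 days.
Total: 5441 days.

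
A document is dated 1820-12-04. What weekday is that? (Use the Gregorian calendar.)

Doomsday rule: the anchor day for the 1800s is Friday. For year 20: 20÷12 = 1 r 8, and 8÷4 = 2, so 1+8+2 = 11.
Friday + 11 ≡ Tuesday — that's 1820's doomsday.
In December the doomsday date is Dec 12.
Dec 4 is 8 days before Dec 12; 8 mod 7 = 1, so Tuesday − 1 = Monday.

Monday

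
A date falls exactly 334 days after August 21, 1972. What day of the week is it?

Aug 21, 1972 is a Monday.
334 mod 7 = 5, so 334 days after a Monday is Monday + 5 = Saturday.

Saturday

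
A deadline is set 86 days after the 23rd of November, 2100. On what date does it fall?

February 17, 2101

Nov has 30 days: +8 → Dec 1, 2100 (78 left).
Dec has 31 days: +31 → Jan 1, 2101 (47 left).
Jan has 31 days: +31 → Feb 1, 2101 (16 left).
+16 → Feb 17, 2101.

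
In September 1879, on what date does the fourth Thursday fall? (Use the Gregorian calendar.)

September 1, 1879 is a Monday.
The first Thursday is therefore September 4 (3 days later).
The fourth Thursday is 4 + 3×7 = September 25.

September 25, 1879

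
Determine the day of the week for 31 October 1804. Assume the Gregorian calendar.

Wednesday

Doomsday rule: the anchor day for the 1800s is Friday. For year 04: 4÷12 = 0 r 4, and 4÷4 = 1, so 0+4+1 = 5.
Friday + 5 ≡ Wednesday — that's 1804's doomsday.
In October the doomsday date is Oct 10.
Oct 31 is 21 days after Oct 10; 21 mod 7 = 0, so Wednesday + 0 = Wednesday.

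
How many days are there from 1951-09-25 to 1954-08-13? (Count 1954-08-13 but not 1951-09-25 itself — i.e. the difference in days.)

Sep 25, 1951 → Sep 25, 1952: 366 days (Feb 29, 1952 is in that span).
Sep 25, 1952 → Sep 25, 1953: 365 days.
Sep 25, 1953 → Oct 25, 1953: 30 days (September has 30).
Oct 25, 1953 → Nov 25, 1953: 31 days (October has 31).
Nov 25, 1953 → Dec 25, 1953: 30 days (November has 30).
Dec 25, 1953 → Jan 25, 1954: 31 days (December has 31).
Jan 25, 1954 → Feb 25, 1954: 31 days (January has 31).
Feb 25, 1954 → Mar 25, 1954: 28 days (February has 28).
Mar 25, 1954 → Apr 25, 1954: 31 days (March has 31).
Apr 25, 1954 → May 25, 1954: 30 days (April has 30).
May 25, 1954 → Jun 25, 1954: 31 days (May has 31).
Jun 25, 1954 → Jul 25, 1954: 30 days (June has 30).
Jul 25, 1954 → Aug 13, 1954: 19 days.
Total: 1053 days.

1053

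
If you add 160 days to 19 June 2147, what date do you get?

November 26, 2147

Jun has 30 days: +12 → Jul 1, 2147 (148 left).
Jul has 31 days: +31 → Aug 1, 2147 (117 left).
Aug has 31 days: +31 → Sep 1, 2147 (86 left).
Sep has 30 days: +30 → Oct 1, 2147 (56 left).
Oct has 31 days: +31 → Nov 1, 2147 (25 left).
+25 → Nov 26, 2147.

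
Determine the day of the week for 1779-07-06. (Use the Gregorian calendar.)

Doomsday rule: the anchor day for the 1700s is Sunday. For year 79: 79÷12 = 6 r 7, and 7÷4 = 1, so 6+7+1 = 14.
Sunday + 14 ≡ Sunday — that's 1779's doomsday.
In July the doomsday date is Jul 11.
Jul 6 is 5 days before Jul 11; 5 mod 7 = 5, so Sunday − 5 = Tuesday.

Tuesday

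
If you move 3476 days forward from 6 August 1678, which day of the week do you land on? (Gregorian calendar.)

First find the weekday of Aug 6, 1678. Doomsday rule: the anchor day for the 1600s is Tuesday. For year 78: 78÷12 = 6 r 6, and 6÷4 = 1, so 6+6+1 = 13.
Tuesday + 13 ≡ Monday — that's 1678's doomsday.
In August the doomsday date is Aug 8.
Aug 6 is 2 days before Aug 8; 2 mod 7 = 2, so Monday − 2 = Saturday.
3476 mod 7 = 4, so 3476 days after a Saturday is Saturday + 4 = Wednesday.

Wednesday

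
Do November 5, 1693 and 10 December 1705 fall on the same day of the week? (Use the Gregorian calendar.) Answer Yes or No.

From Nov 5, 1693 to Dec 10, 1705 is 4417 days.
4417 mod 7 = 0, so they are the same weekday.
(Nov 5, 1693 is a Thursday; Dec 10, 1705 is a Thursday.)

Yes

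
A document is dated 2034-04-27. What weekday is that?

Thursday

Doomsday rule: the anchor day for the 2000s is Tuesday. For year 34: 34÷12 = 2 r 10, and 10÷4 = 2, so 2+10+2 = 14.
Tuesday + 14 ≡ Tuesday — that's 2034's doomsday.
In April the doomsday date is Apr 4.
Apr 27 is 23 days after Apr 4; 23 mod 7 = 2, so Tuesday + 2 = Thursday.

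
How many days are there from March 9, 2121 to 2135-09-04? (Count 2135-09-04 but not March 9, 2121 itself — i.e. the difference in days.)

5292

Mar 9, 2121 → Mar 9, 2122: 365 days.
Mar 9, 2122 → Mar 9, 2123: 365 days.
Mar 9, 2123 → Mar 9, 2124: 366 days (Feb 29, 2124 is in that span).
Mar 9, 2124 → Mar 9, 2125: 365 days.
Mar 9, 2125 → Mar 9, 2126: 365 days.
Mar 9, 2126 → Mar 9, 2127: 365 days.
Mar 9, 2127 → Mar 9, 2128: 366 days (Feb 29, 2128 is in that span).
Mar 9, 2128 → Mar 9, 2129: 365 days.
Mar 9, 2129 → Mar 9, 2130: 365 days.
Mar 9, 2130 → Mar 9, 2131: 365 days.
Mar 9, 2131 → Mar 9, 2132: 366 days (Feb 29, 2132 is in that span).
Mar 9, 2132 → Mar 9, 2133: 365 days.
Mar 9, 2133 → Mar 9, 2134: 365 days.
Mar 9, 2134 → Mar 9, 2135: 365 days.
Mar 9, 2135 → Apr 9, 2135: 31 days (March has 31).
Apr 9, 2135 → May 9, 2135: 30 days (April has 30).
May 9, 2135 → Jun 9, 2135: 31 days (May has 31).
Jun 9, 2135 → Jul 9, 2135: 30 days (June has 30).
Jul 9, 2135 → Aug 9, 2135: 31 days (July has 31).
Aug 9, 2135 → Sep 4, 2135: 26 days.
Total: 5292 days.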